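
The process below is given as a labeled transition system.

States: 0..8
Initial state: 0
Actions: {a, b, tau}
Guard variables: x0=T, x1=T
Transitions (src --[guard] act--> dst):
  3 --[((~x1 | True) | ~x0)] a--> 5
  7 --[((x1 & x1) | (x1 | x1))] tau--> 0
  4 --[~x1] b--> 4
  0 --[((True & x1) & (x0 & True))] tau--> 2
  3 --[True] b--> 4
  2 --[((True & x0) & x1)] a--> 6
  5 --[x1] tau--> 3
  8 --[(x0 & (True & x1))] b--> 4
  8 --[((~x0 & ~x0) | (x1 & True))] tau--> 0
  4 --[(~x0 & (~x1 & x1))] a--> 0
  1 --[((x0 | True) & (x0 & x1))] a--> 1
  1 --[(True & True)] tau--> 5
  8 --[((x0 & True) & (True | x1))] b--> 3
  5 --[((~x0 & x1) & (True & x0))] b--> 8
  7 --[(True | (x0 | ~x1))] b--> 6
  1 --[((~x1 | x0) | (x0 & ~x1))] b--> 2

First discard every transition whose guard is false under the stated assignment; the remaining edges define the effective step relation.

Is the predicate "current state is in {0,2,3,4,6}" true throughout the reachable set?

Answer: INVARIANT HOLDS

Trace:
Allowed set {0,2,3,4,6}
Reachable = {0,2,6}
  0: ✓
  2: ✓
  6: ✓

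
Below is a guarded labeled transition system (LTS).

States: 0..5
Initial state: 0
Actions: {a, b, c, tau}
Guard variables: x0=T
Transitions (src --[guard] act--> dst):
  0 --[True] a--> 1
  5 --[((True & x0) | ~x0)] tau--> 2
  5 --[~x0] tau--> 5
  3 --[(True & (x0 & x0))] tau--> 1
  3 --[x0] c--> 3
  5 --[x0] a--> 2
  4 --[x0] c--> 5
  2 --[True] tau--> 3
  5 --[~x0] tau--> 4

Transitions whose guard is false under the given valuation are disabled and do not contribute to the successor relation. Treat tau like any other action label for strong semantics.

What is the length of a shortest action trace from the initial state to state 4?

Answer: UNREACHABLE

Trace:
Layered search for 4:
  depth 0: {0}
  depth 1: {1}
4 never appears.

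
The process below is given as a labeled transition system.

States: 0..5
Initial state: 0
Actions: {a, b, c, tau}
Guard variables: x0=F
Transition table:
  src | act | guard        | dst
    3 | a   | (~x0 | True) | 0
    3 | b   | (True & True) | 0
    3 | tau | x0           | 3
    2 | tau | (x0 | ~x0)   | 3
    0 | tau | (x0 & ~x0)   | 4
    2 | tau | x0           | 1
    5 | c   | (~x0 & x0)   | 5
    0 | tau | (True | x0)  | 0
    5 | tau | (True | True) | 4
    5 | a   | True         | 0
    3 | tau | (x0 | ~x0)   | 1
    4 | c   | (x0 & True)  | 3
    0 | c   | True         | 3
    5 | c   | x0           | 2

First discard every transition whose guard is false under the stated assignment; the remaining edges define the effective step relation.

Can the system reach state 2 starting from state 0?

Guard filter leaves 8 enabled edge(s).
L0 = {0}
L1 = {3}  now seen {0,3}
L2 = {1}  now seen {0,1,3}
Reach set: {0,1,3}

Answer: UNREACHABLE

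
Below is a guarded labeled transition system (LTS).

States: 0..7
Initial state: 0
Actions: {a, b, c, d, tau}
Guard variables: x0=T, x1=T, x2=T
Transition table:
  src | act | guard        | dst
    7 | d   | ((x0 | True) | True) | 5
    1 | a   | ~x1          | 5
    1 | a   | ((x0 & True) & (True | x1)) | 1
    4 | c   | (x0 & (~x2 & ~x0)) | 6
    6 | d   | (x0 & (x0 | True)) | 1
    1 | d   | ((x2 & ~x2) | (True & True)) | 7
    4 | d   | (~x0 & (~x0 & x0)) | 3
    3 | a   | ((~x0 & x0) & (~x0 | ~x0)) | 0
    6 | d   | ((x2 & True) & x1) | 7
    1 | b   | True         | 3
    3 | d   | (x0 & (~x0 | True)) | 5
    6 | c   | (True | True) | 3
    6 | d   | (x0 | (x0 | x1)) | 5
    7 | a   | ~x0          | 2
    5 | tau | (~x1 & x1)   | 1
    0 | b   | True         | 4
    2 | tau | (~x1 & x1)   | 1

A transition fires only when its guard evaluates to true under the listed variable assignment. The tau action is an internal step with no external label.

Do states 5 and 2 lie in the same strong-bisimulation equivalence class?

Answer: BISIMILAR

Working:
Bisimulation quotient by refinement:
  round 0: {{0,1,2,3,4,5,6,7}}
  round 1: {{0},{1},{2,4,5},{3,7},{6}}
5 equivalence class(es) (converged in 2)
[5]={2,4,5}  [2]={2,4,5}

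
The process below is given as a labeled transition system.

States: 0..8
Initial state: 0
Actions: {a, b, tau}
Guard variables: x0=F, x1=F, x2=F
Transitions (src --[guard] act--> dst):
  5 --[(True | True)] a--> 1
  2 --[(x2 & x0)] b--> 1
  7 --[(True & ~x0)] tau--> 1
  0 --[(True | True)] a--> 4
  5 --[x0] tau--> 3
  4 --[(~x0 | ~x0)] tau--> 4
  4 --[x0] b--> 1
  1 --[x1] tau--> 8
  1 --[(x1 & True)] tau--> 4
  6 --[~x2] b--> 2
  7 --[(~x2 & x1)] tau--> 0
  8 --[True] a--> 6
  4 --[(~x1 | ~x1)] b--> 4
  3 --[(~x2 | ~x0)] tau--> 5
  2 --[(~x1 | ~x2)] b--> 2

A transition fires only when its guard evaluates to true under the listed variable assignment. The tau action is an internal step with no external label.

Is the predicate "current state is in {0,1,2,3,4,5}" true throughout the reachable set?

Safe = {0,1,2,3,4,5}
R = {0,4}
  0: ok
  4: ok

Answer: INVARIANT HOLDS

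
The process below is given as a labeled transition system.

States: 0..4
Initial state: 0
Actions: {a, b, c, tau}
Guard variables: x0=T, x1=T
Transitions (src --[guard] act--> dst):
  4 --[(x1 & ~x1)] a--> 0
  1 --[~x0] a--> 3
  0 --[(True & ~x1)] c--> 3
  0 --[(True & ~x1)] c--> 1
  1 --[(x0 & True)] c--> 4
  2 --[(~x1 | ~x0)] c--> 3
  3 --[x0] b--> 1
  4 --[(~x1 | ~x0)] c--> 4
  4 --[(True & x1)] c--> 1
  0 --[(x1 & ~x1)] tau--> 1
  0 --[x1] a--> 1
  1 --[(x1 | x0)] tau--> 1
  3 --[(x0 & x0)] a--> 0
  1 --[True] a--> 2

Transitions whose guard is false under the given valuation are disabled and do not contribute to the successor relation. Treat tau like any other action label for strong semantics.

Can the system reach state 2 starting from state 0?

After dropping false guards: 7 live edges.
depth 0: {0}
depth 1: {1}  total {0,1}
depth 2: {2,4}  total {0,1,2,4}
Reachable = {0,1,2,4}
witness 2: a·a

Answer: REACHABLE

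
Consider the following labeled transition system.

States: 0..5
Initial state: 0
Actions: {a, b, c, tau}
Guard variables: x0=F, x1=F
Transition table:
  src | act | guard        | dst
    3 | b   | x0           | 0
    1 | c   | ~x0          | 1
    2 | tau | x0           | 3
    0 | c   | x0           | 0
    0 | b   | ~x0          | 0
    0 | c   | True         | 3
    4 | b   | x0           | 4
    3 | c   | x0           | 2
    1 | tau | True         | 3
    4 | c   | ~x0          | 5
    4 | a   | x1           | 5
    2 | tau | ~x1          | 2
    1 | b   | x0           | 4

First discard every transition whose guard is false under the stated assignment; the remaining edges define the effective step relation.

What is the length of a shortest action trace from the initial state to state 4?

Answer: UNREACHABLE

Working:
Layered search for 4:
  L0 = {0}
  L1 = {3}
4 never appears.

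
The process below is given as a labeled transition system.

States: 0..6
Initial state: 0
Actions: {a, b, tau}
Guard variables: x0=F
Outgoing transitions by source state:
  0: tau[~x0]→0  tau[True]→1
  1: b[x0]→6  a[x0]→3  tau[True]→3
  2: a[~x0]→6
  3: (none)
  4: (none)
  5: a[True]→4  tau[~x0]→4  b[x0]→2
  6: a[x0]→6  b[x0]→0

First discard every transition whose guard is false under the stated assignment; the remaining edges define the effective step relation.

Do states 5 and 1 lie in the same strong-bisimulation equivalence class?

Answer: NOT BISIMILAR

Working:
Compute ~ classes (split until stable):
  π0 = {{0,1,2,3,4,5,6}}
  π1 = {{0,1},{2},{3,4,6},{5}}
  π2 = {{0},{1},{2},{3,4,6},{5}}
5 equivalence class(es) (converged in 3)
5∈{5}, 1∈{1}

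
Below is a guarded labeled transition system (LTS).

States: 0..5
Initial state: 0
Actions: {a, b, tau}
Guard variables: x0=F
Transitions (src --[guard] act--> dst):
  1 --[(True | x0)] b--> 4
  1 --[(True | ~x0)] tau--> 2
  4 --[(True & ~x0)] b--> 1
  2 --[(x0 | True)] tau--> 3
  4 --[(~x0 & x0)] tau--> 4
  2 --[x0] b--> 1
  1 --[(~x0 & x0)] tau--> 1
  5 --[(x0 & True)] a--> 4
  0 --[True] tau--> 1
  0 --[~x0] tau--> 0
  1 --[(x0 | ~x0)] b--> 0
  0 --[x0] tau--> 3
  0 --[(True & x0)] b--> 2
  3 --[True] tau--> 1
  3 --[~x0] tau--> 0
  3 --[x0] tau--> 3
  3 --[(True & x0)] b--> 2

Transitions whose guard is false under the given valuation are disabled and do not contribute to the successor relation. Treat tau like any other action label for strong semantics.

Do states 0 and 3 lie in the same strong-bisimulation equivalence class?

Bisimulation quotient by refinement:
  π0 = {{0,1,2,3,4,5}}
  π1 = {{0,2,3},{1},{4},{5}}
  π2 = {{0,3},{1},{2},{4},{5}}
Fixed point at round 3; 5 class(es).
[0]={0,3}  [3]={0,3}

Answer: BISIMILAR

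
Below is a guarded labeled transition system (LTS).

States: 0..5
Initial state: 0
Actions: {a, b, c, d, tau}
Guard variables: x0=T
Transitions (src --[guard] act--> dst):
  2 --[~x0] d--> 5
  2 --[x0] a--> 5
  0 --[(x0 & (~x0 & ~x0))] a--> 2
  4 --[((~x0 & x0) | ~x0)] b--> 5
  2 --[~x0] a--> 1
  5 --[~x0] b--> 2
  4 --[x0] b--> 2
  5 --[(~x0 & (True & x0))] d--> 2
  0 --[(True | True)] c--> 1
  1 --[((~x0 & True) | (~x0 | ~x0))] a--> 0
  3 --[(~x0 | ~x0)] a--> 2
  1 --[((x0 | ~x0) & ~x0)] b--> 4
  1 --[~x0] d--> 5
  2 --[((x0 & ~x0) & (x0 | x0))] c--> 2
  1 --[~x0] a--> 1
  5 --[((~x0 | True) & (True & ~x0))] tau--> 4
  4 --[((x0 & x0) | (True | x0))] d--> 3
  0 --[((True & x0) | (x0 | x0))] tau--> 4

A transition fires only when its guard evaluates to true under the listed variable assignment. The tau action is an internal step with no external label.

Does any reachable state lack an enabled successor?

Answer: DEADLOCK at state 1

Working:
Reachable = {0,1,2,3,4,5}
  0: c→1  tau→4  [2 exit(s)]
  1: ∅  [STUCK]
  2: a→5  [1 exit(s)]
  3: ∅  [STUCK]
  4: b→2  d→3  [2 exit(s)]
  5: ∅  [STUCK]
Path to 1: c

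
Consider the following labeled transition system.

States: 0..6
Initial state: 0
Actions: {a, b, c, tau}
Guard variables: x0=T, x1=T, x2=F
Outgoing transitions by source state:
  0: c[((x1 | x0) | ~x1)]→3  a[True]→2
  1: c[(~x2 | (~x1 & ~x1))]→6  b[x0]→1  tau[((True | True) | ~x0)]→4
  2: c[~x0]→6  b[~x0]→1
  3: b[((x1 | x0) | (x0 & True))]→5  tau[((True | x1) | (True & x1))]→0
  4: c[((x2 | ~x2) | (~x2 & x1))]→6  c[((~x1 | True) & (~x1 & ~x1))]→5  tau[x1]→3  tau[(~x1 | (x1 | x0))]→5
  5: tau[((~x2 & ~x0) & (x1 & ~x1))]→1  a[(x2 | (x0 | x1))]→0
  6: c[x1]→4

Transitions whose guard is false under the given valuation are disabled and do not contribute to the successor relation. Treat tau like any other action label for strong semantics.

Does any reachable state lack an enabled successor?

Answer: DEADLOCK at state 2

Trace:
Reach set: {0,2,3,5}
  0: a→2  c→3  [2 out]
  2: ∅  [deadlock]
  3: b→5  tau→0  [2 out]
  5: a→0  [1 out]
trace reaching 2: a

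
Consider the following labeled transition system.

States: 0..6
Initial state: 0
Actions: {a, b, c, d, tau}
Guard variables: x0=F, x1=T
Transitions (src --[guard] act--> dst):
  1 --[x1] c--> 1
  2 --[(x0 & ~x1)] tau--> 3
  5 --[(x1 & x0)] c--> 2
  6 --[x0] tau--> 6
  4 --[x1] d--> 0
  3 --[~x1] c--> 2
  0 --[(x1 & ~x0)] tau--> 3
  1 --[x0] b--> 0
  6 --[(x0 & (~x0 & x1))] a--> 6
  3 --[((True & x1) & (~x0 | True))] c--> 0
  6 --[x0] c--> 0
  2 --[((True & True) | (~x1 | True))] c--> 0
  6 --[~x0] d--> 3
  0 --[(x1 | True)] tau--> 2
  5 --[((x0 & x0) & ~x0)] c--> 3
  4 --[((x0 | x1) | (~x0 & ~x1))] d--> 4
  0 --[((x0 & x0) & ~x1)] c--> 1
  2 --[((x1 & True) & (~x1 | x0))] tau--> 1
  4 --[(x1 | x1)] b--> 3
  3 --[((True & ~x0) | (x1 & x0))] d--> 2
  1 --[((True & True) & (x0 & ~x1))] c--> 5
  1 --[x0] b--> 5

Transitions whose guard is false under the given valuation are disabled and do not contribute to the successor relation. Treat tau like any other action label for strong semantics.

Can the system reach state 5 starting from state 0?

Answer: UNREACHABLE

Analysis:
After dropping false guards: 10 live edges.
depth 0: {0}
depth 1: {2,3}  cumulative {0,2,3}
Reach set: {0,2,3}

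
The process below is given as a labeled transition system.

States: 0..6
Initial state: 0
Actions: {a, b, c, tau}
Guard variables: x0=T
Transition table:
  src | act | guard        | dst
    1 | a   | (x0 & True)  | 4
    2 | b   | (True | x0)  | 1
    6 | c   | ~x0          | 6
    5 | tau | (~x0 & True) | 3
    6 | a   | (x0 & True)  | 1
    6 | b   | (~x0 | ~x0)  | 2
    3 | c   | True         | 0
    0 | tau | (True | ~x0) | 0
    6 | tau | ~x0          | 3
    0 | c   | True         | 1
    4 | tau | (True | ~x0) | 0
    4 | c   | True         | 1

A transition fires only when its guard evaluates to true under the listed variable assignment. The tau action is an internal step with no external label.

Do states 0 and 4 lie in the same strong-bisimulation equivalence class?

Answer: BISIMILAR

Analysis:
Refine partition for ~:
  P[0] = {{0,1,2,3,4,5,6}}
  P[1] = {{0,4},{1,6},{2},{3},{5}}
  P[2] = {{0,4},{1},{2},{3},{5},{6}}
stable after 3 split(s): 6 block(s)
class of 0: {0,4}; class of 4: {0,4}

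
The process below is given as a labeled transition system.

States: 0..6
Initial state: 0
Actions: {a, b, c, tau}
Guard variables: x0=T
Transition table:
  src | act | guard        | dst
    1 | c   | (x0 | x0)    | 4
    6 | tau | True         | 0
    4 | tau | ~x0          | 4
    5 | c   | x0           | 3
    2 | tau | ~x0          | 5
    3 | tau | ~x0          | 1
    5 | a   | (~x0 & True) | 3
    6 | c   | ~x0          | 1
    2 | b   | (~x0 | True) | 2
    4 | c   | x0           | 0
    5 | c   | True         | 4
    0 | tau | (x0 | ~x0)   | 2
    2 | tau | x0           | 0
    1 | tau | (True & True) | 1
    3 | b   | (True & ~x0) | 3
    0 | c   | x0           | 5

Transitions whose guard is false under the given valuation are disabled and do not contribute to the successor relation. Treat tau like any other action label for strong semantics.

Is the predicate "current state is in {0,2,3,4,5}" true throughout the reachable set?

Inv-set: {0,2,3,4,5}
R = {0,2,3,4,5}
  0: ok
  2: ok
  3: ok
  4: ok
  5: ok

Answer: INVARIANT HOLDS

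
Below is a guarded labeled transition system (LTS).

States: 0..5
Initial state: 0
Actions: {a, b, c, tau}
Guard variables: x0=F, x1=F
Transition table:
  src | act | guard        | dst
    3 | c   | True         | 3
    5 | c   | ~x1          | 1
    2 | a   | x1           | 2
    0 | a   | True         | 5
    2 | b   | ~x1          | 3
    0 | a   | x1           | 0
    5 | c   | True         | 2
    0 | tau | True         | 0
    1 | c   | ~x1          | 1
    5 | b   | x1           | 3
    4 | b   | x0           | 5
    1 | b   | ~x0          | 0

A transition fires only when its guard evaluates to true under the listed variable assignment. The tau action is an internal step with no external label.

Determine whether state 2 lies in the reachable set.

Answer: REACHABLE

Working:
8 transition(s) survive guard evaluation.
depth 0: {0}
depth 1: {5}  cumulative {0,5}
depth 2: {1,2}  cumulative {0,1,2,5}
depth 3: {3}  cumulative {0,1,2,3,5}
Reach set: {0,1,2,3,5}
witness 2: a·c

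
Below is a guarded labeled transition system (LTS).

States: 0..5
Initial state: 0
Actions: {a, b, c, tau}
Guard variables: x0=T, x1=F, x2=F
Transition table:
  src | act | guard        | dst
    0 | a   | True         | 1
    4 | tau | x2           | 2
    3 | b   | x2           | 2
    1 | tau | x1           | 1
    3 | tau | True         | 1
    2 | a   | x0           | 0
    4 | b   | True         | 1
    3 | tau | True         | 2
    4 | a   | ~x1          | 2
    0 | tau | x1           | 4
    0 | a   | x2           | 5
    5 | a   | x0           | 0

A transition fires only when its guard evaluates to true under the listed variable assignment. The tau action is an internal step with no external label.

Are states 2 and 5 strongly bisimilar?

Answer: BISIMILAR

Working:
Compute ~ classes (split until stable):
  round 0: {{0,1,2,3,4,5}}
  round 1: {{0,2,5},{1},{3},{4}}
  round 2: {{0},{1},{2,5},{3},{4}}
Fixed point at round 3; 5 class(es).
2∈{2,5}, 5∈{2,5}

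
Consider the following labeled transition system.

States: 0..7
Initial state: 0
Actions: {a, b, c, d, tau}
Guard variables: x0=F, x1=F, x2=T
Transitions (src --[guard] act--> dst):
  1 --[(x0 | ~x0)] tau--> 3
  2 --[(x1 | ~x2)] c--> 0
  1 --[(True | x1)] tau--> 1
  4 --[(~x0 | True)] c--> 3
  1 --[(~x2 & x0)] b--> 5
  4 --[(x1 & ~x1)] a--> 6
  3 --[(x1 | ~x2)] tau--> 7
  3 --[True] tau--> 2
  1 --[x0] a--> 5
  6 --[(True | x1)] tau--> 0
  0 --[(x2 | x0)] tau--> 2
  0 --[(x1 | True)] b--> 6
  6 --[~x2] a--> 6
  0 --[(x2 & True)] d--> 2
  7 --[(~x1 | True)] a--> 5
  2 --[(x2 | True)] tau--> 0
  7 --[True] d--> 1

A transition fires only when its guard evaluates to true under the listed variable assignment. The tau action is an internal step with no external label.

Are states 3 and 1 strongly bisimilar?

Answer: NOT BISIMILAR

Analysis:
Bisimulation quotient by refinement:
  π0 = {{0,1,2,3,4,5,6,7}}
  π1 = {{0},{1,2,3,6},{4},{5},{7}}
  π2 = {{0},{1,3},{2,6},{4},{5},{7}}
  π3 = {{0},{1},{2,6},{3},{4},{5},{7}}
Fixed point at round 4; 7 class(es).
class of 3: {3}; class of 1: {1}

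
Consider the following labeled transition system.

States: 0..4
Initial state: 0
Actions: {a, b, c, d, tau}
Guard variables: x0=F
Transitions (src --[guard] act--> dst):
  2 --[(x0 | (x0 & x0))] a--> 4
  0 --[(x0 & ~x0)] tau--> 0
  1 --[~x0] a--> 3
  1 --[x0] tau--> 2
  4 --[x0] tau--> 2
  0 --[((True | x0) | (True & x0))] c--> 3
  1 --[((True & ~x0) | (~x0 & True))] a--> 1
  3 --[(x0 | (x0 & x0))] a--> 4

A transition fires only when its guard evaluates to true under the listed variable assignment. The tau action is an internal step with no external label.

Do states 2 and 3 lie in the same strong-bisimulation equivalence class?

Refine partition for ~:
  P[0] = {{0,1,2,3,4}}
  P[1] = {{0},{1},{2,3,4}}
Fixed point at round 2; 3 class(es).
class of 2: {2,3,4}; class of 3: {2,3,4}

Answer: BISIMILAR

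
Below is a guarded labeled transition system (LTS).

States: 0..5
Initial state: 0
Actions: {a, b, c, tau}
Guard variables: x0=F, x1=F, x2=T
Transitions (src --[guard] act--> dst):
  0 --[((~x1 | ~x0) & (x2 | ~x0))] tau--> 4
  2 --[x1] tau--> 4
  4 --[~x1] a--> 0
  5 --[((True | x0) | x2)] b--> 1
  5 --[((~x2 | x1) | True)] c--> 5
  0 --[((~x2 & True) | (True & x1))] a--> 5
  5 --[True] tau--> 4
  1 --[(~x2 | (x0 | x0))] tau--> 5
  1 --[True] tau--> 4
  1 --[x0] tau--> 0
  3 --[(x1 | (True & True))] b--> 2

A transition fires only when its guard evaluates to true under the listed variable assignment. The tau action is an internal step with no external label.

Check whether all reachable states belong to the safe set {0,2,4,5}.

Answer: INVARIANT HOLDS

Trace:
Inv-set: {0,2,4,5}
R = {0,4}
  0: safe
  4: safe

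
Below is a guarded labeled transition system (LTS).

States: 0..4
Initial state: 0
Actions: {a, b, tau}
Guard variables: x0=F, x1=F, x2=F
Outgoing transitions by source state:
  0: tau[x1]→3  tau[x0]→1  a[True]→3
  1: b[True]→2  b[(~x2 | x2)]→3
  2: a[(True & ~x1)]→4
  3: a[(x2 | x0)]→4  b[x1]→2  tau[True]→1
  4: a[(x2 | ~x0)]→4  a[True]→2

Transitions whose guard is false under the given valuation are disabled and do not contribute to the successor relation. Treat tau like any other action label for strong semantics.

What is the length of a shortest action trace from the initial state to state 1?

Answer: 2

Analysis:
BFS to 1:
  L0 = {0}
  L1 = {3}
  L2 = {1}
1 enters at depth 2; path a·tau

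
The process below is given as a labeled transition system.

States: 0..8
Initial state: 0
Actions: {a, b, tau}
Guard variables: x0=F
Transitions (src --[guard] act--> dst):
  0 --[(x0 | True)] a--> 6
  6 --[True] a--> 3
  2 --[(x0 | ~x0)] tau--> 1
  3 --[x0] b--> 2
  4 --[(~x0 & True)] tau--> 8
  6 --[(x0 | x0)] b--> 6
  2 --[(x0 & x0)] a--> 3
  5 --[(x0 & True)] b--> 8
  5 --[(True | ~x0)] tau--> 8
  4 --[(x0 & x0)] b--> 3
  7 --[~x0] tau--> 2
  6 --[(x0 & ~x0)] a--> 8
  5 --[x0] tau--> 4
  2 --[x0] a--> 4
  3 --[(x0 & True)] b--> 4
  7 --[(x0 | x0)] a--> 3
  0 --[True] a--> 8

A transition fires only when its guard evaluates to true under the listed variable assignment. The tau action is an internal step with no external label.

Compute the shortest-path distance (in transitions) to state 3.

Breadth-first toward 3:
  L0 = {0}
  L1 = {6,8}
  L2 = {3}
3 enters at depth 2; path a·a

Answer: 2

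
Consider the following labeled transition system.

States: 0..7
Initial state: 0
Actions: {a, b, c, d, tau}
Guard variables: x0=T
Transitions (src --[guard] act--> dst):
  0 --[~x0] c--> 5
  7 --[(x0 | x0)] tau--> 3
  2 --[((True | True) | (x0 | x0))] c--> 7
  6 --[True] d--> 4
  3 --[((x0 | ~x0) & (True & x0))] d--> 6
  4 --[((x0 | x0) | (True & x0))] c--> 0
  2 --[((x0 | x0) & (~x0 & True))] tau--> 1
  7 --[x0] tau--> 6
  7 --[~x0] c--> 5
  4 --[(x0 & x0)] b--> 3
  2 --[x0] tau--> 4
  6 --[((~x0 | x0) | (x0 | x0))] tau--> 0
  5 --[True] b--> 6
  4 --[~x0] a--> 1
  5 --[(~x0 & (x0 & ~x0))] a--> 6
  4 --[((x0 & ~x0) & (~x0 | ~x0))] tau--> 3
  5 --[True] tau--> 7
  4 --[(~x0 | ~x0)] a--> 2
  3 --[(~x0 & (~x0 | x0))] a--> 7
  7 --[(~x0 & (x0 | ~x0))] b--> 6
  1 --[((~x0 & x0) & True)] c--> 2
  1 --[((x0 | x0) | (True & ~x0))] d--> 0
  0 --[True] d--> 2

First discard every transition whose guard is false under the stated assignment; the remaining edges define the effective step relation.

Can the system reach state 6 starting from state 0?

After dropping false guards: 13 live edges.
L0 = {0}
L1 = {2}  cumulative {0,2}
L2 = {4,7}  cumulative {0,2,4,7}
L3 = {3,6}  cumulative {0,2,3,4,6,7}
R = {0,2,3,4,6,7}
Path to 6: d·c·tau

Answer: REACHABLE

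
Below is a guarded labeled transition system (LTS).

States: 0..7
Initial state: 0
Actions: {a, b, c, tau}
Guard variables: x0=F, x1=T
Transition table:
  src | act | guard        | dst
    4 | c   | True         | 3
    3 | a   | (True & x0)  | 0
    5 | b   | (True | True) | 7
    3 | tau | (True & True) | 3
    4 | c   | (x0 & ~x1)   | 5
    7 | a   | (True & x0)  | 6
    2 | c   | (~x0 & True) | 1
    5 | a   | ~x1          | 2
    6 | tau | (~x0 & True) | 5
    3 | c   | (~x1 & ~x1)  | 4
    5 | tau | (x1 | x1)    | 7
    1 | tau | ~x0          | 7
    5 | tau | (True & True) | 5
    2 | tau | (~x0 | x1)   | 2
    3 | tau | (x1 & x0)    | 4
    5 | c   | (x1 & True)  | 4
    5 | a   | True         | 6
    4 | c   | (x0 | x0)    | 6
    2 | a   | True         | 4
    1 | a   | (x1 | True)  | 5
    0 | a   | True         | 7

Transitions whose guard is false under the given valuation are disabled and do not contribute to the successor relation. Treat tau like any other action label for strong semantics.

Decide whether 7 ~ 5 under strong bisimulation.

Refine partition for ~:
  π0 = {{0,1,2,3,4,5,6,7}}
  π1 = {{0},{1},{2},{3,6},{4},{5},{7}}
  π2 = {{0},{1},{2},{3},{4},{5},{6},{7}}
Fixed point at round 3; 8 class(es).
class of 7: {7}; class of 5: {5}

Answer: NOT BISIMILAR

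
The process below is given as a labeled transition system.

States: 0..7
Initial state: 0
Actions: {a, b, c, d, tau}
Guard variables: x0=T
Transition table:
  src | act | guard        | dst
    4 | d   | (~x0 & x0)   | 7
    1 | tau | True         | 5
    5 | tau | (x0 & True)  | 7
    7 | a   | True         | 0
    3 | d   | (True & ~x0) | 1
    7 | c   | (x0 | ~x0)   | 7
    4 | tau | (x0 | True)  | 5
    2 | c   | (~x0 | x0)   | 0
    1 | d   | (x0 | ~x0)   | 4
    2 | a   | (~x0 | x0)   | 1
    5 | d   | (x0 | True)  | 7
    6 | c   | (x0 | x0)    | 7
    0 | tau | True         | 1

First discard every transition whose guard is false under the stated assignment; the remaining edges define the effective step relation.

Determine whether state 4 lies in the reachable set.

Answer: REACHABLE

Trace:
After dropping false guards: 11 live edges.
depth 0: {0}
depth 1: {1}  now seen {0,1}
depth 2: {4,5}  now seen {0,1,4,5}
depth 3: {7}  now seen {0,1,4,5,7}
Reachable = {0,1,4,5,7}
trace reaching 4: tau·d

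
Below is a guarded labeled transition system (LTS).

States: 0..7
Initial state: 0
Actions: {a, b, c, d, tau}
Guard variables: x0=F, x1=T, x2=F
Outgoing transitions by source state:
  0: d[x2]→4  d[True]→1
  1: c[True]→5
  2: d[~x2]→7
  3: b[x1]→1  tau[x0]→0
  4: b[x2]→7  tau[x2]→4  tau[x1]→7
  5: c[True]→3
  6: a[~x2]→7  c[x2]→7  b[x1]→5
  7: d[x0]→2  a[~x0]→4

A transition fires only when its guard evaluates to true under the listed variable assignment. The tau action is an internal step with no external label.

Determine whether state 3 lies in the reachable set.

9 transition(s) survive guard evaluation.
L0 = {0}
L1 = {1}  cumulative {0,1}
L2 = {5}  cumulative {0,1,5}
L3 = {3}  cumulative {0,1,3,5}
Reach set: {0,1,3,5}
Path to 3: d·c·c

Answer: REACHABLE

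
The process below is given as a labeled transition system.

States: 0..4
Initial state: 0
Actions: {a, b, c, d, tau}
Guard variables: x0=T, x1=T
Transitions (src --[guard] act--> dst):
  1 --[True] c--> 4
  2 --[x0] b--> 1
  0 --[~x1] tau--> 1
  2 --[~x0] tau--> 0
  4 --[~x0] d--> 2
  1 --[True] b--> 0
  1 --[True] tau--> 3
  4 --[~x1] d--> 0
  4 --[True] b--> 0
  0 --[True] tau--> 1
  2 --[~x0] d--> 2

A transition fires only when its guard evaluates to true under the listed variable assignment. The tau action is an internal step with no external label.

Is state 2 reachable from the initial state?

After dropping false guards: 6 live edges.
Layer 0: {0}
Layer 1: {1}  cumulative {0,1}
Layer 2: {3,4}  cumulative {0,1,3,4}
Reachable = {0,1,3,4}

Answer: UNREACHABLE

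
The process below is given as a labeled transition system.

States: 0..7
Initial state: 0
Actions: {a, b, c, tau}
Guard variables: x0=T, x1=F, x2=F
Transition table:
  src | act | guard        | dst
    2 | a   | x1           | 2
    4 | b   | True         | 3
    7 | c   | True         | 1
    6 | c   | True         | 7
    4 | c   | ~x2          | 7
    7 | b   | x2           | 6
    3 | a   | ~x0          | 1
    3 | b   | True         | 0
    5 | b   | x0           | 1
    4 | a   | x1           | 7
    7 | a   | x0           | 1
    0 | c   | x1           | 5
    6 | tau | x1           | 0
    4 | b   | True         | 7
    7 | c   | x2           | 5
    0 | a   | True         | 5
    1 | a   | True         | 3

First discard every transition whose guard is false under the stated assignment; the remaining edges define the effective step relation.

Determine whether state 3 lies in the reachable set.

10 transition(s) survive guard evaluation.
depth 0: {0}
depth 1: {5}  now seen {0,5}
depth 2: {1}  now seen {0,1,5}
depth 3: {3}  now seen {0,1,3,5}
R = {0,1,3,5}
witness 3: a·b·a

Answer: REACHABLE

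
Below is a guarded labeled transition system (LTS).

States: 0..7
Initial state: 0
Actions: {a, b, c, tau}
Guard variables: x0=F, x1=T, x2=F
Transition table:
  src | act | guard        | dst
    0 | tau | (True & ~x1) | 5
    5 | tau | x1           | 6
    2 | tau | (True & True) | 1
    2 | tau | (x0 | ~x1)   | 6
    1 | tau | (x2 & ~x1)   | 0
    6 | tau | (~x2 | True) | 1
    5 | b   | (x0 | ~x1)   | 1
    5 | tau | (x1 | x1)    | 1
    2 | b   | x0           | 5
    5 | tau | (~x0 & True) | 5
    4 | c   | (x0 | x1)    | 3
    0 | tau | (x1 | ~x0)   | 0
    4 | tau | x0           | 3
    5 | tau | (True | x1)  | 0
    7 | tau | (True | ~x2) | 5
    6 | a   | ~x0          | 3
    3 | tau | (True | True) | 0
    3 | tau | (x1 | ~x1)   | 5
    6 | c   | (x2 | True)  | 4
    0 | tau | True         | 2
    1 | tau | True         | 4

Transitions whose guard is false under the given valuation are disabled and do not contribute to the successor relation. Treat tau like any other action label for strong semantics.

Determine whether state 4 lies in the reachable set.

Guard filter leaves 15 enabled edge(s).
depth 0: {0}
depth 1: {2}  cumulative {0,2}
depth 2: {1}  cumulative {0,1,2}
depth 3: {4}  cumulative {0,1,2,4}
depth 4: {3}  cumulative {0,1,2,3,4}
depth 5: {5}  cumulative {0,1,2,3,4,5}
depth 6: {6}  cumulative {0,1,2,3,4,5,6}
Reachable = {0,1,2,3,4,5,6}
Path to 4: tau·tau·tau

Answer: REACHABLE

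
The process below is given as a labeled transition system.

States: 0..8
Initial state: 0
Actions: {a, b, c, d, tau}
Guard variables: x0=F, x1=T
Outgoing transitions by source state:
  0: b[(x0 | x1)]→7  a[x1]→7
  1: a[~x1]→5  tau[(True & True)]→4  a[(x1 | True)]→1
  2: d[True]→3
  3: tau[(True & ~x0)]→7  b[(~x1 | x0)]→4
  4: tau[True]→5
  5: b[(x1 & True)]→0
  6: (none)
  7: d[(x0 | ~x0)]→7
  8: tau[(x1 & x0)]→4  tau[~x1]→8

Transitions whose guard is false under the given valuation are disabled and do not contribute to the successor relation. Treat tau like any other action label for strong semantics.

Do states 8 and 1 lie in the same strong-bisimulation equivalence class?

Compute ~ classes (split until stable):
  π0 = {{0,1,2,3,4,5,6,7,8}}
  π1 = {{0},{1},{2,7},{3,4},{5},{6,8}}
  π2 = {{0},{1},{2},{3},{4},{5},{6,8},{7}}
stable after 3 split(s): 8 block(s)
class of 8: {6,8}; class of 1: {1}

Answer: NOT BISIMILAR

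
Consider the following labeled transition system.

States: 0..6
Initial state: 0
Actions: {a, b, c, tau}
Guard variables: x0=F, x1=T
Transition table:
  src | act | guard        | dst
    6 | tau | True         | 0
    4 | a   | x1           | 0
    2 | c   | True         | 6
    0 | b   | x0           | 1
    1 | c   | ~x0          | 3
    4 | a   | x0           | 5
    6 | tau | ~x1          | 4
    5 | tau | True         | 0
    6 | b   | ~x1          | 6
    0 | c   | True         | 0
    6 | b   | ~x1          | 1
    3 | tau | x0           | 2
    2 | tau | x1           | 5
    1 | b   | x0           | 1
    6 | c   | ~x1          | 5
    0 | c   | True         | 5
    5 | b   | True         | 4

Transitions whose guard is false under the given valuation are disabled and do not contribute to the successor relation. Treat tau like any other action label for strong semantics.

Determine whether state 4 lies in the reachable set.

Answer: REACHABLE

Analysis:
After dropping false guards: 9 live edges.
depth 0: {0}
depth 1: {5}  total {0,5}
depth 2: {4}  total {0,4,5}
Reachable = {0,4,5}
Path to 4: c·b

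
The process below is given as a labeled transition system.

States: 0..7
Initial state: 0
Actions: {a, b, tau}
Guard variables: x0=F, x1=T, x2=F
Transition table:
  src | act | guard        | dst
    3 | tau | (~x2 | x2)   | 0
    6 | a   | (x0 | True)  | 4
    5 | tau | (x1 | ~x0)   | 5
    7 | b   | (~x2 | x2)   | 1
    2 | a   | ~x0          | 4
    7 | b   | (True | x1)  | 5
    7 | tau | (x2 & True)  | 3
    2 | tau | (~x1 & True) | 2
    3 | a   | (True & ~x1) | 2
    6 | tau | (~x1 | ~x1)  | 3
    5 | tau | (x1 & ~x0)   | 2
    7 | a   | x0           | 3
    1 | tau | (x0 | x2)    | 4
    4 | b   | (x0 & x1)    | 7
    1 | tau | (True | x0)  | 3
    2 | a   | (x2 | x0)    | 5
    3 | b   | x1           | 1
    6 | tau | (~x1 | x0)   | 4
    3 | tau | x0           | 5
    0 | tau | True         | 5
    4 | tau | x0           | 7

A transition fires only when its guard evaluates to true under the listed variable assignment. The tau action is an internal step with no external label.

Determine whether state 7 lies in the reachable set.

Answer: UNREACHABLE

Analysis:
Guard filter leaves 10 enabled edge(s).
L0 = {0}
L1 = {5}  now seen {0,5}
L2 = {2}  now seen {0,2,5}
L3 = {4}  now seen {0,2,4,5}
Reach set: {0,2,4,5}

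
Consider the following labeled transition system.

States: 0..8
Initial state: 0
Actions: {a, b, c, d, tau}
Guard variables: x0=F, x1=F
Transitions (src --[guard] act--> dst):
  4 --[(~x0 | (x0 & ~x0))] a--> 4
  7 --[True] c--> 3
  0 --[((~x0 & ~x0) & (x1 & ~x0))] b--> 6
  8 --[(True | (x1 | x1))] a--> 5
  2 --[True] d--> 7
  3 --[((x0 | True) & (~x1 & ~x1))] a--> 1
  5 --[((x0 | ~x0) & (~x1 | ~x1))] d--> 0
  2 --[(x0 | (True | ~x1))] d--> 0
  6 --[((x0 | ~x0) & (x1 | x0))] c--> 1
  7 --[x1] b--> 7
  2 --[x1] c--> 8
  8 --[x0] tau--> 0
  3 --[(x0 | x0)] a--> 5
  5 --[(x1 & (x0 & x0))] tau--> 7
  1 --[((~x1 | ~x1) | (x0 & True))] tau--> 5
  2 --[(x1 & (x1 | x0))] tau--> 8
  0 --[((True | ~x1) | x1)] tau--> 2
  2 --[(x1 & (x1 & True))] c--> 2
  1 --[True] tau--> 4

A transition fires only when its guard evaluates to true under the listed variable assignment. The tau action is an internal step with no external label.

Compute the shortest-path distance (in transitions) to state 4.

Layered search for 4:
  Layer 0: {0}
  Layer 1: {2}
  Layer 2: {7}
  Layer 3: {3}
  Layer 4: {1}
  Layer 5: {4,5}
4 enters at depth 5; path tau·d·c·a·tau

Answer: 5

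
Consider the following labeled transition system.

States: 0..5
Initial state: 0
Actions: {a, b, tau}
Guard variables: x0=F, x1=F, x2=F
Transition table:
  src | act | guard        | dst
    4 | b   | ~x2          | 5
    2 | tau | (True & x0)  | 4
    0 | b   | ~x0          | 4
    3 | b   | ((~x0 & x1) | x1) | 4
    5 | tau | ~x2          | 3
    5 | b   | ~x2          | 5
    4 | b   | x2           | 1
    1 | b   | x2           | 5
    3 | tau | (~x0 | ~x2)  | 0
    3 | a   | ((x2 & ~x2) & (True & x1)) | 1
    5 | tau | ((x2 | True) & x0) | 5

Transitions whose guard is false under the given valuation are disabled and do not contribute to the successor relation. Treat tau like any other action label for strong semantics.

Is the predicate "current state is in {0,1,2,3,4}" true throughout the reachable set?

Allowed set {0,1,2,3,4}
Reach set: {0,3,4,5}
  0: ok
  3: ok
  4: ok
  5: VIOLATES
counterexample path to 5: b·b

Answer: INVARIANT VIOLATED at state 5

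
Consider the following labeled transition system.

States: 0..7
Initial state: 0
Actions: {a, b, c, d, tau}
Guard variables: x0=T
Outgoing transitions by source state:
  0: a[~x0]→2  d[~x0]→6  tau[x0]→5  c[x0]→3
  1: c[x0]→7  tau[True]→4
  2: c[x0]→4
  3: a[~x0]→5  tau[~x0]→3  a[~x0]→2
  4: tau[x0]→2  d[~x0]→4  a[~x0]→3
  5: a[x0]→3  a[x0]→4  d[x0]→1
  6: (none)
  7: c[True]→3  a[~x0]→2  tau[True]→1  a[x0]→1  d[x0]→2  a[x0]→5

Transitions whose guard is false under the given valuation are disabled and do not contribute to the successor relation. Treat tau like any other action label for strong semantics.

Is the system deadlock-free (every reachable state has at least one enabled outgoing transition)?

Answer: DEADLOCK at state 3

Working:
R = {0,1,2,3,4,5,7}
  0: c→3  tau→5  [2 exit(s)]
  1: c→7  tau→4  [2 exit(s)]
  2: c→4  [1 exit(s)]
  3: ∅  [STUCK]
  4: tau→2  [1 exit(s)]
  5: a→3  a→4  d→1  [3 exit(s)]
  7: a→1  a→5  c→3  d→2  tau→1  [5 exit(s)]
trace reaching 3: c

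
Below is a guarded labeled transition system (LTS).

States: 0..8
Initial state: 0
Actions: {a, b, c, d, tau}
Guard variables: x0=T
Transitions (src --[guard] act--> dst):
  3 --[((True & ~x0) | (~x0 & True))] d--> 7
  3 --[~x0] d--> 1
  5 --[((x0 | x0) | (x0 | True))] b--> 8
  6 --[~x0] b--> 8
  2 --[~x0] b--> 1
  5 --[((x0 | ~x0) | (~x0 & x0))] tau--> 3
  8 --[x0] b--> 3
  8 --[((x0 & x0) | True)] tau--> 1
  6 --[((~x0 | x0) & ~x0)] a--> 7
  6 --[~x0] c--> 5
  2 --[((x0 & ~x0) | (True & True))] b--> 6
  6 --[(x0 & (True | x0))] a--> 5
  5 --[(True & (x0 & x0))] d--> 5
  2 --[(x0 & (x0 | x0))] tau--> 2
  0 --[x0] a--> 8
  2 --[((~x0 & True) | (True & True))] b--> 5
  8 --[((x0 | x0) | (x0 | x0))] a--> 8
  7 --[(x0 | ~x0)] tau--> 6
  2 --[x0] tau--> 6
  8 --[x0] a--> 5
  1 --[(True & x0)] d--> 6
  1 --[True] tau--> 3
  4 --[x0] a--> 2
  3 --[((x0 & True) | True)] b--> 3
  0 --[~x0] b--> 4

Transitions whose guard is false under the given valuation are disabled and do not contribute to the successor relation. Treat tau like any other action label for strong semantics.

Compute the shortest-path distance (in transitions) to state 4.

Answer: UNREACHABLE

Trace:
Layered search for 4:
  Layer 0: {0}
  Layer 1: {8}
  Layer 2: {1,3,5}
  Layer 3: {6}
4 never appears.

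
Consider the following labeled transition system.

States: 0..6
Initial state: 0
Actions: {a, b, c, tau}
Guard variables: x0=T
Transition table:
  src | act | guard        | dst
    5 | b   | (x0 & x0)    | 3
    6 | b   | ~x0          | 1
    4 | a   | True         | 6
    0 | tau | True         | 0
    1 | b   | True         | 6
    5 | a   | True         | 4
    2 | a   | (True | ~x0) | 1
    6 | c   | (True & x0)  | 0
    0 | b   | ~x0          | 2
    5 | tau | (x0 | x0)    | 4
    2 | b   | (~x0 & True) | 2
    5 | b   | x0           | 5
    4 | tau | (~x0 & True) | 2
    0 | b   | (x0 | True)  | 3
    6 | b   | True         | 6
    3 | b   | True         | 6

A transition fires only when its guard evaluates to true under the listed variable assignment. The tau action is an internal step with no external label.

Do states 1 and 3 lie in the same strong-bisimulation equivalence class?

Answer: BISIMILAR

Trace:
Refine partition for ~:
  P[0] = {{0,1,2,3,4,5,6}}
  P[1] = {{0},{1,3},{2,4},{5},{6}}
  P[2] = {{0},{1,3},{2},{4},{5},{6}}
Fixed point at round 3; 6 class(es).
1∈{1,3}, 3∈{1,3}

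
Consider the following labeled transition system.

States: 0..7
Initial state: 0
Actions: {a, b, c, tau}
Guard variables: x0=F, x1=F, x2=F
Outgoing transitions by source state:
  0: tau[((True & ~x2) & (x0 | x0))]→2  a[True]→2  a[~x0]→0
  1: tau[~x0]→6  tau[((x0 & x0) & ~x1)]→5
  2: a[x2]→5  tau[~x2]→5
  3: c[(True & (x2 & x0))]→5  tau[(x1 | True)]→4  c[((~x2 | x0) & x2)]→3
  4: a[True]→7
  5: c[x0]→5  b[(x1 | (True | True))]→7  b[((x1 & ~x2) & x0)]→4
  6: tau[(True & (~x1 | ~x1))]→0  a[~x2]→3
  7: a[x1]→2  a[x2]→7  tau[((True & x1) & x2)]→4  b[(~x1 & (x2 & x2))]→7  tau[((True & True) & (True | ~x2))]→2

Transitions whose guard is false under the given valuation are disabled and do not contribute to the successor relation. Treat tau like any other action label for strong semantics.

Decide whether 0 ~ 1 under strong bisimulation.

Bisimulation quotient by refinement:
  P[0] = {{0,1,2,3,4,5,6,7}}
  P[1] = {{0,4},{1,2,3,7},{5},{6}}
  P[2] = {{0},{1},{2},{3},{4},{5},{6},{7}}
Fixed point at round 3; 8 class(es).
class of 0: {0}; class of 1: {1}

Answer: NOT BISIMILAR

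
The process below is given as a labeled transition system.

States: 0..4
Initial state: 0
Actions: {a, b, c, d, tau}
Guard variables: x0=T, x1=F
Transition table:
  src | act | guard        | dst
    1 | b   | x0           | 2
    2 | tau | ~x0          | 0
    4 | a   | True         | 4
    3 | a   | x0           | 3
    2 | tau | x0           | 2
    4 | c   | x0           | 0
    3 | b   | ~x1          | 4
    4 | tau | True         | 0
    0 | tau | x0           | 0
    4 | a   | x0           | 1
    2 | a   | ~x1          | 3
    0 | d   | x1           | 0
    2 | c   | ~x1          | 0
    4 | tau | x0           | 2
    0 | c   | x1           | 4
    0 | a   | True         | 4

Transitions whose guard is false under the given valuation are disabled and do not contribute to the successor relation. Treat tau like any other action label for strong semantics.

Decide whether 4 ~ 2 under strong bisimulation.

Answer: NOT BISIMILAR

Working:
Compute ~ classes (split until stable):
  P[0] = {{0,1,2,3,4}}
  P[1] = {{0},{1},{2,4},{3}}
  P[2] = {{0},{1},{2},{3},{4}}
5 equivalence class(es) (converged in 3)
[4]={4}  [2]={2}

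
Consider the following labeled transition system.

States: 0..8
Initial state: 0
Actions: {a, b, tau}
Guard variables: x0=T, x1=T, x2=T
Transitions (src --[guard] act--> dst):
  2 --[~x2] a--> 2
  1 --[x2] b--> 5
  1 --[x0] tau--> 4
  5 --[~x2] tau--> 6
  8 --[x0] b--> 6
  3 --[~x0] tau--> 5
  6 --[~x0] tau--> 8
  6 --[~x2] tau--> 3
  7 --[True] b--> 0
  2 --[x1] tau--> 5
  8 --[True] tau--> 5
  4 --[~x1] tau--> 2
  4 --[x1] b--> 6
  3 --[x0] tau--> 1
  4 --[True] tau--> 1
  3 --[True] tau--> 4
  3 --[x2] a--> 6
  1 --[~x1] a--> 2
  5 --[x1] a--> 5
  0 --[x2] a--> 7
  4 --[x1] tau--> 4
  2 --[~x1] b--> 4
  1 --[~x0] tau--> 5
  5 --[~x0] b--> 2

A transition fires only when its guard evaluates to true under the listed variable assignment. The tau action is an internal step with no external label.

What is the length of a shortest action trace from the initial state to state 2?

Answer: UNREACHABLE

Analysis:
Layered search for 2:
  L0 = {0}
  L1 = {7}
2 never appears.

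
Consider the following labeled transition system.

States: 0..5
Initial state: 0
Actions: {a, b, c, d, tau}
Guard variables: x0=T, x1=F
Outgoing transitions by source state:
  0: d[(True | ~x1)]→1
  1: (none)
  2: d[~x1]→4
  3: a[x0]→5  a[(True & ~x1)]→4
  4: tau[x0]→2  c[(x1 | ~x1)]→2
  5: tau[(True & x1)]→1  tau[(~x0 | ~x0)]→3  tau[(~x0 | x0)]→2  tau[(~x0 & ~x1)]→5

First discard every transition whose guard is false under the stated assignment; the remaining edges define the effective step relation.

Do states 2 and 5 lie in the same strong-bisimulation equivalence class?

Refine partition for ~:
  P[0] = {{0,1,2,3,4,5}}
  P[1] = {{0,2},{1},{3},{4},{5}}
  P[2] = {{0},{1},{2},{3},{4},{5}}
stable after 3 split(s): 6 block(s)
class of 2: {2}; class of 5: {5}

Answer: NOT BISIMILAR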